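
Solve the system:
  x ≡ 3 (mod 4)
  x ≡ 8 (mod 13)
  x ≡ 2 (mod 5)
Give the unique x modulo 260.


Moduli 4, 13, 5 are pairwise coprime; by CRT there is a unique solution modulo M = 4 · 13 · 5 = 260.
Solve pairwise, accumulating the modulus:
  Start with x ≡ 3 (mod 4).
  Combine with x ≡ 8 (mod 13): since gcd(4, 13) = 1, we get a unique residue mod 52.
    Write x = 3 + 4·t and substitute into x ≡ 8 (mod 13): 4·t ≡ 8 − 3 = 5 (mod 13).
    The inverse of 4 mod 13 is 10 (since 4·10 = 40 = 3·13 + 1), so t ≡ 10·5 = 50 ≡ 11 (mod 13).
    Then x = 3 + 4·11 = 47, valid modulo lcm(4, 13) = 52: x ≡ 47 (mod 52).
  Combine with x ≡ 2 (mod 5): since gcd(52, 5) = 1, we get a unique residue mod 260.
    Write x = 47 + 52·t and substitute into x ≡ 2 (mod 5): 52·t ≡ 2 − 47 = -45 (mod 5).
    Reduce coefficients mod 5: 2·t ≡ 0 (mod 5).
    The inverse of 2 mod 5 is 3 (since 2·3 = 6 = 1·5 + 1), so t ≡ 3·0 = 0 ≡ 0 (mod 5).
    Then x = 47 + 52·0 = 47, valid modulo lcm(52, 5) = 260: x ≡ 47 (mod 260).
Verify: 47 mod 4 = 3 ✓, 47 mod 13 = 8 ✓, 47 mod 5 = 2 ✓.

x ≡ 47 (mod 260).


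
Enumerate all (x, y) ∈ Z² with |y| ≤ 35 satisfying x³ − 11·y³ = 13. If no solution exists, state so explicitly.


The equation is x³ - 11y³ = 13. For fixed y, x³ = 11·y³ + 13, so a solution requires the RHS to be a perfect cube.
Strategy: iterate y from -35 to 35, compute RHS = 11·y³ + 13, and check whether it is a (positive or negative) perfect cube.
Check small values of y:
  y = 0: RHS = 13 is not a perfect cube.
  y = 1: RHS = 24 is not a perfect cube.
  y = -1: RHS = 2 is not a perfect cube.
  y = 2: RHS = 101 is not a perfect cube.
  y = -2: RHS = -75 is not a perfect cube.
  y = 3: RHS = 310 is not a perfect cube.
  y = -3: RHS = -284 is not a perfect cube.
Continuing the search up to |y| = 35 finds no solutions either.
No (x, y) in the scanned range satisfies the equation.

No integer solutions with |y| ≤ 35.


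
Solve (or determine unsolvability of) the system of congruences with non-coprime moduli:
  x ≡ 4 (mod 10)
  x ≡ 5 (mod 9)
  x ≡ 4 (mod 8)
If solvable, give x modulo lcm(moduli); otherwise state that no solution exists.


Moduli 10, 9, 8 are not pairwise coprime, so CRT works modulo lcm(m_i) when all pairwise compatibility conditions hold.
Pairwise compatibility: gcd(m_i, m_j) must divide a_i - a_j for every pair.
Merge one congruence at a time:
  Start: x ≡ 4 (mod 10).
  Combine with x ≡ 5 (mod 9): gcd(10, 9) = 1; 5 - 4 = 1, which IS divisible by 1, so compatible.
    Write x = 4 + 10·t and substitute into x ≡ 5 (mod 9): 10·t ≡ 5 − 4 = 1 (mod 9).
    Reduce coefficients mod 9: 1·t ≡ 1 (mod 9).
    So t ≡ 1 (mod 9).
    Then x = 4 + 10·1 = 14, valid modulo lcm(10, 9) = 90: x ≡ 14 (mod 90).
  Combine with x ≡ 4 (mod 8): gcd(90, 8) = 2; 4 - 14 = -10, which IS divisible by 2, so compatible.
    Write x = 14 + 90·t and substitute into x ≡ 4 (mod 8): 90·t ≡ 4 − 14 = -10 (mod 8).
    Divide the congruence (and modulus) by g = 2: 45·t ≡ -5 (mod 4).
    Reduce coefficients mod 4: 1·t ≡ 3 (mod 4).
    So t ≡ 3 (mod 4).
    Then x = 14 + 90·3 = 284, valid modulo lcm(90, 8) = 360: x ≡ 284 (mod 360).
Verify: 284 mod 10 = 4, 284 mod 9 = 5, 284 mod 8 = 4.

x ≡ 284 (mod 360).


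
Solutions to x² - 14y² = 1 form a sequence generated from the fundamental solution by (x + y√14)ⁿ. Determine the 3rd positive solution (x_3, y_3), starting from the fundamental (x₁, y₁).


Step 1: Find the fundamental solution (x₁, y₁) of x² - 14y² = 1.
  Expand √14 as a continued fraction. a₀ = ⌊√14⌋ = 3; iterate m_{k+1} = d_k·a_k − m_k, d_{k+1} = (14 − m_{k+1}²)/d_k, a_{k+1} = ⌊(a₀ + m_{k+1})/d_{k+1}⌋ (starting m₀ = 0, d₀ = 1), with convergents p_k = a_k·p_{k-1} + p_{k-2}, q_k = a_k·q_{k-1} + q_{k-2} (p₋₁ = 1, q₋₁ = 0):
  k = 0: a₀ = 3; p₀/q₀ = 3/1; p₀² − 14·q₀² = 9 − 14 = -5.
  k = 1: m = 3, d = 5, a = ⌊(3 + 3)/5⌋ = 1; p/q = (1·3 + 1)/(1·1 + 0) = 4/1; p² − 14·q² = 16 − 14 = 2.
  k = 2: m = 2, d = 2, a = ⌊(3 + 2)/2⌋ = 2; p/q = (2·4 + 3)/(2·1 + 1) = 11/3; p² − 14·q² = 121 − 126 = -5.
  k = 3: m = 2, d = 5, a = ⌊(3 + 2)/5⌋ = 1; p/q = (1·11 + 4)/(1·3 + 1) = 15/4; p² − 14·q² = 225 − 224 = 1.
  The first convergent with p² − 14·q² = 1 gives the fundamental solution (x₁, y₁) = (15, 4).
Step 2: Apply the recurrence (x_{n+1}, y_{n+1}) = (x₁x_n + 14y₁y_n, x₁y_n + y₁x_n) repeatedly.
  From (x_1, y_1) = (15, 4): x_2 = 15·15 + 14·4·4 = 449; y_2 = 15·4 + 4·15 = 120.
  From (x_2, y_2) = (449, 120): x_3 = 15·449 + 14·4·120 = 13455; y_3 = 15·120 + 4·449 = 3596.
Step 3: Verify x_3² - 14·y_3² = 181037025 - 181037024 = 1 (should be 1). ✓

(x_1, y_1) = (15, 4); (x_3, y_3) = (13455, 3596).


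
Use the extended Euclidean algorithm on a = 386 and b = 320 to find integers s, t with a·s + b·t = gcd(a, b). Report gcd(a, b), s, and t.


Euclidean algorithm on (386, 320) — divide until remainder is 0:
  386 = 1 · 320 + 66
  320 = 4 · 66 + 56
  66 = 1 · 56 + 10
  56 = 5 · 10 + 6
  10 = 1 · 6 + 4
  6 = 1 · 4 + 2
  4 = 2 · 2 + 0
gcd(386, 320) = 2.
Track Bezout coefficients alongside the remainders: start with r₀ = 386 = a·1 + b·0 (s = 1, t = 0) and r₁ = 320 = a·0 + b·1 (s = 0, t = 1); each new remainder r_{k+1} = r_{k-1} − q_k·r_k inherits s_{k+1} = s_{k-1} − q_k·s_k, t_{k+1} = t_{k-1} − q_k·t_k, so r_k = a·s_k + b·t_k at every step:
  q = 1: r = 66, s = 1 − 1·0 = 1, t = 0 − 1·1 = -1  (check: 386·1 + 320·(-1) = 66)
  q = 4: r = 56, s = 0 − 4·1 = -4, t = 1 − 4·(-1) = 5  (check: 386·(-4) + 320·5 = 56)
  q = 1: r = 10, s = 1 − 1·(-4) = 5, t = -1 − 1·5 = -6  (check: 386·5 + 320·(-6) = 10)
  q = 5: r = 6, s = -4 − 5·5 = -29, t = 5 − 5·(-6) = 35  (check: 386·(-29) + 320·35 = 6)
  q = 1: r = 4, s = 5 − 1·(-29) = 34, t = -6 − 1·35 = -41  (check: 386·34 + 320·(-41) = 4)
  q = 1: r = 2, s = -29 − 1·34 = -63, t = 35 − 1·(-41) = 76  (check: 386·(-63) + 320·76 = 2)
The row with r = 2 (the gcd) gives the Bezout coefficients s = -63, t = 76.
Result: 386 · (-63) + 320 · (76) = 2.

gcd(386, 320) = 2; s = -63, t = 76 (check: 386·(-63) + 320·76 = 2).


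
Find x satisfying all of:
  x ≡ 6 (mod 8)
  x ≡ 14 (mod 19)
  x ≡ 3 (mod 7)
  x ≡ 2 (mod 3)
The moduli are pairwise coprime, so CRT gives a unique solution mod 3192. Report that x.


Product of moduli M = 8 · 19 · 7 · 3 = 3192.
Merge one congruence at a time:
  Start: x ≡ 6 (mod 8).
  Combine with x ≡ 14 (mod 19); new modulus lcm = 152.
    Write x = 6 + 8·t and substitute into x ≡ 14 (mod 19): 8·t ≡ 14 − 6 = 8 (mod 19).
    The inverse of 8 mod 19 is 12 (since 8·12 = 96 = 5·19 + 1), so t ≡ 12·8 = 96 ≡ 1 (mod 19).
    Then x = 6 + 8·1 = 14, valid modulo lcm(8, 19) = 152: x ≡ 14 (mod 152).
  Combine with x ≡ 3 (mod 7); new modulus lcm = 1064.
    Write x = 14 + 152·t and substitute into x ≡ 3 (mod 7): 152·t ≡ 3 − 14 = -11 (mod 7).
    Reduce coefficients mod 7: 5·t ≡ 3 (mod 7).
    The inverse of 5 mod 7 is 3 (since 5·3 = 15 = 2·7 + 1), so t ≡ 3·3 = 9 ≡ 2 (mod 7).
    Then x = 14 + 152·2 = 318, valid modulo lcm(152, 7) = 1064: x ≡ 318 (mod 1064).
  Combine with x ≡ 2 (mod 3); new modulus lcm = 3192.
    Write x = 318 + 1064·t and substitute into x ≡ 2 (mod 3): 1064·t ≡ 2 − 318 = -316 (mod 3).
    Reduce coefficients mod 3: 2·t ≡ 2 (mod 3).
    The inverse of 2 mod 3 is 2 (since 2·2 = 4 = 1·3 + 1), so t ≡ 2·2 = 4 ≡ 1 (mod 3).
    Then x = 318 + 1064·1 = 1382, valid modulo lcm(1064, 3) = 3192: x ≡ 1382 (mod 3192).
Verify against each original: 1382 mod 8 = 6, 1382 mod 19 = 14, 1382 mod 7 = 3, 1382 mod 3 = 2.

x ≡ 1382 (mod 3192).


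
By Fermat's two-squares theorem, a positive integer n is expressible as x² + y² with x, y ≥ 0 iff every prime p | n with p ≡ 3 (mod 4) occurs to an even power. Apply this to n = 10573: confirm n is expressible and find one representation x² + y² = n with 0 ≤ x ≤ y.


Step 1: Factor n = 10573 = 97 · 109.
Step 2: Check the mod-4 condition on each prime factor: 97 ≡ 1 (mod 4), exponent 1; 109 ≡ 1 (mod 4), exponent 1.
All primes ≡ 3 (mod 4) appear to even exponent (or don't appear), so by the two-squares theorem n IS expressible as a sum of two squares.
Step 3: Build a representation. Here n = 97 · 109 is a product of primes ≡ 1 (mod 4). Each prime p ≡ 1 (mod 4) is itself a sum of two squares; find a² by testing p − a² for a perfect square:
  97: 97 − 1² = 96, 97 − 2² = 93, 97 − 3² = 88, 97 − 4² = 81 = 9² ⇒ 97 = 4² + 9².
  109: 109 − 1² = 108, 109 − 2² = 105, 109 − 3² = 100 = 10² ⇒ 109 = 3² + 10².
  Combine using the Brahmagupta–Fibonacci identity (a² + b²)(c² + d²) = (ac − bd)² + (ad + bc)² = (ac + bd)² + (ad − bc)²:
  97 · 109 = 10573: from (4² + 9²)(3² + 10²), take (4·3 − 9·10, 4·10 + 9·3) = (12 − 90, 40 + 27) = (-78, 67); dropping signs (only squares matter) gives (78, 67); check 78² + 67² = 6084 + 4489 = 10573 ✓.
Step 4: Order so x ≤ y and verify: 67² + 78² = 4489 + 6084 = 10573 = n. ✓

n = 10573 = 67² + 78² (one valid representation with x ≤ y).


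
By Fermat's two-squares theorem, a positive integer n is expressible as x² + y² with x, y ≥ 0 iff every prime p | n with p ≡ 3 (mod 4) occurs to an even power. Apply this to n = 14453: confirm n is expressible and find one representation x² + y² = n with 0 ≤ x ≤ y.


Step 1: Factor n = 14453 = 97 · 149.
Step 2: Check the mod-4 condition on each prime factor: 97 ≡ 1 (mod 4), exponent 1; 149 ≡ 1 (mod 4), exponent 1.
All primes ≡ 3 (mod 4) appear to even exponent (or don't appear), so by the two-squares theorem n IS expressible as a sum of two squares.
Step 3: Build a representation. Here n = 97 · 149 is a product of primes ≡ 1 (mod 4). Each prime p ≡ 1 (mod 4) is itself a sum of two squares; find a² by testing p − a² for a perfect square:
  97: 97 − 1² = 96, 97 − 2² = 93, 97 − 3² = 88, 97 − 4² = 81 = 9² ⇒ 97 = 4² + 9².
  149: 149 − 1² = 148, 149 − 2² = 145, 149 − 3² = 140, 149 − 4² = 133, 149 − 5² = 124, 149 − 6² = 113, 149 − 7² = 100 = 10² ⇒ 149 = 7² + 10².
  Combine using the Brahmagupta–Fibonacci identity (a² + b²)(c² + d²) = (ac − bd)² + (ad + bc)² = (ac + bd)² + (ad − bc)²:
  97 · 149 = 14453: from (4² + 9²)(7² + 10²), take (4·7 − 9·10, 4·10 + 9·7) = (28 − 90, 40 + 63) = (-62, 103); dropping signs (only squares matter) gives (62, 103); check 62² + 103² = 3844 + 10609 = 14453 ✓.
Step 4: Order so x ≤ y and verify: 62² + 103² = 3844 + 10609 = 14453 = n. ✓

n = 14453 = 62² + 103² (one valid representation with x ≤ y).


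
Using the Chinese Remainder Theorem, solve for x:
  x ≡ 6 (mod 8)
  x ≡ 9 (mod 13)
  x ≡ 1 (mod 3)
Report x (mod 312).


Moduli 8, 13, 3 are pairwise coprime; by CRT there is a unique solution modulo M = 8 · 13 · 3 = 312.
Solve pairwise, accumulating the modulus:
  Start with x ≡ 6 (mod 8).
  Combine with x ≡ 9 (mod 13): since gcd(8, 13) = 1, we get a unique residue mod 104.
    Write x = 6 + 8·t and substitute into x ≡ 9 (mod 13): 8·t ≡ 9 − 6 = 3 (mod 13).
    The inverse of 8 mod 13 is 5 (since 8·5 = 40 = 3·13 + 1), so t ≡ 5·3 = 15 ≡ 2 (mod 13).
    Then x = 6 + 8·2 = 22, valid modulo lcm(8, 13) = 104: x ≡ 22 (mod 104).
  Combine with x ≡ 1 (mod 3): since gcd(104, 3) = 1, we get a unique residue mod 312.
    Write x = 22 + 104·t and substitute into x ≡ 1 (mod 3): 104·t ≡ 1 − 22 = -21 (mod 3).
    Reduce coefficients mod 3: 2·t ≡ 0 (mod 3).
    The inverse of 2 mod 3 is 2 (since 2·2 = 4 = 1·3 + 1), so t ≡ 2·0 = 0 ≡ 0 (mod 3).
    Then x = 22 + 104·0 = 22, valid modulo lcm(104, 3) = 312: x ≡ 22 (mod 312).
Verify: 22 mod 8 = 6 ✓, 22 mod 13 = 9 ✓, 22 mod 3 = 1 ✓.

x ≡ 22 (mod 312).


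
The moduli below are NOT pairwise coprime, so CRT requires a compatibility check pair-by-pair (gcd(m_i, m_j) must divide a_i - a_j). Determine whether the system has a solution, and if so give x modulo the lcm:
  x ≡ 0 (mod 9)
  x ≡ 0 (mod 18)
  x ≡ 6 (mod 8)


Moduli 9, 18, 8 are not pairwise coprime, so CRT works modulo lcm(m_i) when all pairwise compatibility conditions hold.
Pairwise compatibility: gcd(m_i, m_j) must divide a_i - a_j for every pair.
Merge one congruence at a time:
  Start: x ≡ 0 (mod 9).
  Combine with x ≡ 0 (mod 18): gcd(9, 18) = 9; 0 - 0 = 0, which IS divisible by 9, so compatible.
    Write x = 0 + 9·t and substitute into x ≡ 0 (mod 18): 9·t ≡ 0 − 0 = 0 (mod 18).
    Divide the congruence (and modulus) by g = 9: 1·t ≡ 0 (mod 2).
    So t ≡ 0 (mod 2).
    Then x = 0 + 9·0 = 0, valid modulo lcm(9, 18) = 18: x ≡ 0 (mod 18).
  Combine with x ≡ 6 (mod 8): gcd(18, 8) = 2; 6 - 0 = 6, which IS divisible by 2, so compatible.
    Write x = 0 + 18·t and substitute into x ≡ 6 (mod 8): 18·t ≡ 6 − 0 = 6 (mod 8).
    Divide the congruence (and modulus) by g = 2: 9·t ≡ 3 (mod 4).
    Reduce coefficients mod 4: 1·t ≡ 3 (mod 4).
    So t ≡ 3 (mod 4).
    Then x = 0 + 18·3 = 54, valid modulo lcm(18, 8) = 72: x ≡ 54 (mod 72).
Verify: 54 mod 9 = 0, 54 mod 18 = 0, 54 mod 8 = 6.

x ≡ 54 (mod 72).


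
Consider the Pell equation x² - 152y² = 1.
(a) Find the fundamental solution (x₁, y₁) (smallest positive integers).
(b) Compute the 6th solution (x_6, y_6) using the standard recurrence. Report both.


Step 1: Find the fundamental solution (x₁, y₁) of x² - 152y² = 1.
  Expand √152 as a continued fraction. a₀ = ⌊√152⌋ = 12; iterate m_{k+1} = d_k·a_k − m_k, d_{k+1} = (152 − m_{k+1}²)/d_k, a_{k+1} = ⌊(a₀ + m_{k+1})/d_{k+1}⌋ (starting m₀ = 0, d₀ = 1), with convergents p_k = a_k·p_{k-1} + p_{k-2}, q_k = a_k·q_{k-1} + q_{k-2} (p₋₁ = 1, q₋₁ = 0):
  k = 0: a₀ = 12; p₀/q₀ = 12/1; p₀² − 152·q₀² = 144 − 152 = -8.
  k = 1: m = 12, d = 8, a = ⌊(12 + 12)/8⌋ = 3; p/q = (3·12 + 1)/(3·1 + 0) = 37/3; p² − 152·q² = 1369 − 1368 = 1.
  The first convergent with p² − 152·q² = 1 gives the fundamental solution (x₁, y₁) = (37, 3).
Step 2: Apply the recurrence (x_{n+1}, y_{n+1}) = (x₁x_n + 152y₁y_n, x₁y_n + y₁x_n) repeatedly.
  From (x_1, y_1) = (37, 3): x_2 = 37·37 + 152·3·3 = 2737; y_2 = 37·3 + 3·37 = 222.
  From (x_2, y_2) = (2737, 222): x_3 = 37·2737 + 152·3·222 = 202501; y_3 = 37·222 + 3·2737 = 16425.
  From (x_3, y_3) = (202501, 16425): x_4 = 37·202501 + 152·3·16425 = 14982337; y_4 = 37·16425 + 3·202501 = 1215228.
  From (x_4, y_4) = (14982337, 1215228): x_5 = 37·14982337 + 152·3·1215228 = 1108490437; y_5 = 37·1215228 + 3·14982337 = 89910447.
  From (x_5, y_5) = (1108490437, 89910447): x_6 = 37·1108490437 + 152·3·89910447 = 82013310001; y_6 = 37·89910447 + 3·1108490437 = 6652157850.
Step 3: Verify x_6² - 152·y_6² = 6726183017320126620001 - 6726183017320126620000 = 1 (should be 1). ✓

(x_1, y_1) = (37, 3); (x_6, y_6) = (82013310001, 6652157850).


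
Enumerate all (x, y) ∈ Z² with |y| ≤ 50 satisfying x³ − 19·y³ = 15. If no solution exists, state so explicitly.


The equation is x³ - 19y³ = 15. For fixed y, x³ = 19·y³ + 15, so a solution requires the RHS to be a perfect cube.
Strategy: iterate y from -50 to 50, compute RHS = 19·y³ + 15, and check whether it is a (positive or negative) perfect cube.
Check small values of y:
  y = 0: RHS = 15 is not a perfect cube.
  y = 1: RHS = 34 is not a perfect cube.
  y = -1: RHS = -4 is not a perfect cube.
  y = 2: RHS = 167 is not a perfect cube.
  y = -2: RHS = -137 is not a perfect cube.
  y = 3: RHS = 528 is not a perfect cube.
  y = -3: RHS = -498 is not a perfect cube.
Continuing the search up to |y| = 50 finds no solutions either.
No (x, y) in the scanned range satisfies the equation.

No integer solutions with |y| ≤ 50.


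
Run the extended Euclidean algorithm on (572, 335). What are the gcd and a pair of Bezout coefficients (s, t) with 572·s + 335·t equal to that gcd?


Euclidean algorithm on (572, 335) — divide until remainder is 0:
  572 = 1 · 335 + 237
  335 = 1 · 237 + 98
  237 = 2 · 98 + 41
  98 = 2 · 41 + 16
  41 = 2 · 16 + 9
  16 = 1 · 9 + 7
  9 = 1 · 7 + 2
  7 = 3 · 2 + 1
  2 = 2 · 1 + 0
gcd(572, 335) = 1.
Track Bezout coefficients alongside the remainders: start with r₀ = 572 = a·1 + b·0 (s = 1, t = 0) and r₁ = 335 = a·0 + b·1 (s = 0, t = 1); each new remainder r_{k+1} = r_{k-1} − q_k·r_k inherits s_{k+1} = s_{k-1} − q_k·s_k, t_{k+1} = t_{k-1} − q_k·t_k, so r_k = a·s_k + b·t_k at every step:
  q = 1: r = 237, s = 1 − 1·0 = 1, t = 0 − 1·1 = -1  (check: 572·1 + 335·(-1) = 237)
  q = 1: r = 98, s = 0 − 1·1 = -1, t = 1 − 1·(-1) = 2  (check: 572·(-1) + 335·2 = 98)
  q = 2: r = 41, s = 1 − 2·(-1) = 3, t = -1 − 2·2 = -5  (check: 572·3 + 335·(-5) = 41)
  q = 2: r = 16, s = -1 − 2·3 = -7, t = 2 − 2·(-5) = 12  (check: 572·(-7) + 335·12 = 16)
  q = 2: r = 9, s = 3 − 2·(-7) = 17, t = -5 − 2·12 = -29  (check: 572·17 + 335·(-29) = 9)
  q = 1: r = 7, s = -7 − 1·17 = -24, t = 12 − 1·(-29) = 41  (check: 572·(-24) + 335·41 = 7)
  q = 1: r = 2, s = 17 − 1·(-24) = 41, t = -29 − 1·41 = -70  (check: 572·41 + 335·(-70) = 2)
  q = 3: r = 1, s = -24 − 3·41 = -147, t = 41 − 3·(-70) = 251  (check: 572·(-147) + 335·251 = 1)
The row with r = 1 (the gcd) gives the Bezout coefficients s = -147, t = 251.
Result: 572 · (-147) + 335 · (251) = 1.

gcd(572, 335) = 1; s = -147, t = 251 (check: 572·(-147) + 335·251 = 1).


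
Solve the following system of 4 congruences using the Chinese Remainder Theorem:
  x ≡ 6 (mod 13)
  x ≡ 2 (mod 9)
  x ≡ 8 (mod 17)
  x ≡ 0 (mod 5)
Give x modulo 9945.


Product of moduli M = 13 · 9 · 17 · 5 = 9945.
Merge one congruence at a time:
  Start: x ≡ 6 (mod 13).
  Combine with x ≡ 2 (mod 9); new modulus lcm = 117.
    Write x = 6 + 13·t and substitute into x ≡ 2 (mod 9): 13·t ≡ 2 − 6 = -4 (mod 9).
    Reduce coefficients mod 9: 4·t ≡ 5 (mod 9).
    The inverse of 4 mod 9 is 7 (since 4·7 = 28 = 3·9 + 1), so t ≡ 7·5 = 35 ≡ 8 (mod 9).
    Then x = 6 + 13·8 = 110, valid modulo lcm(13, 9) = 117: x ≡ 110 (mod 117).
  Combine with x ≡ 8 (mod 17); new modulus lcm = 1989.
    Write x = 110 + 117·t and substitute into x ≡ 8 (mod 17): 117·t ≡ 8 − 110 = -102 (mod 17).
    Reduce coefficients mod 17: 15·t ≡ 0 (mod 17).
    The inverse of 15 mod 17 is 8 (since 15·8 = 120 = 7·17 + 1), so t ≡ 8·0 = 0 ≡ 0 (mod 17).
    Then x = 110 + 117·0 = 110, valid modulo lcm(117, 17) = 1989: x ≡ 110 (mod 1989).
  Combine with x ≡ 0 (mod 5); new modulus lcm = 9945.
    Write x = 110 + 1989·t and substitute into x ≡ 0 (mod 5): 1989·t ≡ 0 − 110 = -110 (mod 5).
    Reduce coefficients mod 5: 4·t ≡ 0 (mod 5).
    The inverse of 4 mod 5 is 4 (since 4·4 = 16 = 3·5 + 1), so t ≡ 4·0 = 0 ≡ 0 (mod 5).
    Then x = 110 + 1989·0 = 110, valid modulo lcm(1989, 5) = 9945: x ≡ 110 (mod 9945).
Verify against each original: 110 mod 13 = 6, 110 mod 9 = 2, 110 mod 17 = 8, 110 mod 5 = 0.

x ≡ 110 (mod 9945).


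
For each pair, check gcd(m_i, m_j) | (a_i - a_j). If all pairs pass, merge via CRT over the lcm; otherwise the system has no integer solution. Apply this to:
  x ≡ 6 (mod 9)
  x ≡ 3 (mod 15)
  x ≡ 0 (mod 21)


Moduli 9, 15, 21 are not pairwise coprime, so CRT works modulo lcm(m_i) when all pairwise compatibility conditions hold.
Pairwise compatibility: gcd(m_i, m_j) must divide a_i - a_j for every pair.
Merge one congruence at a time:
  Start: x ≡ 6 (mod 9).
  Combine with x ≡ 3 (mod 15): gcd(9, 15) = 3; 3 - 6 = -3, which IS divisible by 3, so compatible.
    Write x = 6 + 9·t and substitute into x ≡ 3 (mod 15): 9·t ≡ 3 − 6 = -3 (mod 15).
    Divide the congruence (and modulus) by g = 3: 3·t ≡ -1 (mod 5).
    Reduce coefficients mod 5: 3·t ≡ 4 (mod 5).
    The inverse of 3 mod 5 is 2 (since 3·2 = 6 = 1·5 + 1), so t ≡ 2·4 = 8 ≡ 3 (mod 5).
    Then x = 6 + 9·3 = 33, valid modulo lcm(9, 15) = 45: x ≡ 33 (mod 45).
  Combine with x ≡ 0 (mod 21): gcd(45, 21) = 3; 0 - 33 = -33, which IS divisible by 3, so compatible.
    Write x = 33 + 45·t and substitute into x ≡ 0 (mod 21): 45·t ≡ 0 − 33 = -33 (mod 21).
    Divide the congruence (and modulus) by g = 3: 15·t ≡ -11 (mod 7).
    Reduce coefficients mod 7: 1·t ≡ 3 (mod 7).
    So t ≡ 3 (mod 7).
    Then x = 33 + 45·3 = 168, valid modulo lcm(45, 21) = 315: x ≡ 168 (mod 315).
Verify: 168 mod 9 = 6, 168 mod 15 = 3, 168 mod 21 = 0.

x ≡ 168 (mod 315).


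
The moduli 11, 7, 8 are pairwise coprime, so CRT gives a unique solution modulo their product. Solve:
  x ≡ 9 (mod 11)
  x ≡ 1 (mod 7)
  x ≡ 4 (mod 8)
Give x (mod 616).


Moduli 11, 7, 8 are pairwise coprime; by CRT there is a unique solution modulo M = 11 · 7 · 8 = 616.
Solve pairwise, accumulating the modulus:
  Start with x ≡ 9 (mod 11).
  Combine with x ≡ 1 (mod 7): since gcd(11, 7) = 1, we get a unique residue mod 77.
    Write x = 9 + 11·t and substitute into x ≡ 1 (mod 7): 11·t ≡ 1 − 9 = -8 (mod 7).
    Reduce coefficients mod 7: 4·t ≡ 6 (mod 7).
    The inverse of 4 mod 7 is 2 (since 4·2 = 8 = 1·7 + 1), so t ≡ 2·6 = 12 ≡ 5 (mod 7).
    Then x = 9 + 11·5 = 64, valid modulo lcm(11, 7) = 77: x ≡ 64 (mod 77).
  Combine with x ≡ 4 (mod 8): since gcd(77, 8) = 1, we get a unique residue mod 616.
    Write x = 64 + 77·t and substitute into x ≡ 4 (mod 8): 77·t ≡ 4 − 64 = -60 (mod 8).
    Reduce coefficients mod 8: 5·t ≡ 4 (mod 8).
    The inverse of 5 mod 8 is 5 (since 5·5 = 25 = 3·8 + 1), so t ≡ 5·4 = 20 ≡ 4 (mod 8).
    Then x = 64 + 77·4 = 372, valid modulo lcm(77, 8) = 616: x ≡ 372 (mod 616).
Verify: 372 mod 11 = 9 ✓, 372 mod 7 = 1 ✓, 372 mod 8 = 4 ✓.

x ≡ 372 (mod 616).


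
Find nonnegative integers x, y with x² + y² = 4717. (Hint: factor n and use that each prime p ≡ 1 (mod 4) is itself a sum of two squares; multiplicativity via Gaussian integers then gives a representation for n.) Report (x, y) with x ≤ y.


Step 1: Factor n = 4717 = 53 · 89.
Step 2: Check the mod-4 condition on each prime factor: 53 ≡ 1 (mod 4), exponent 1; 89 ≡ 1 (mod 4), exponent 1.
All primes ≡ 3 (mod 4) appear to even exponent (or don't appear), so by the two-squares theorem n IS expressible as a sum of two squares.
Step 3: Build a representation. Here n = 53 · 89 is a product of primes ≡ 1 (mod 4). Each prime p ≡ 1 (mod 4) is itself a sum of two squares; find a² by testing p − a² for a perfect square:
  53: 53 − 1² = 52, 53 − 2² = 49 = 7² ⇒ 53 = 2² + 7².
  89: 89 − 1² = 88, 89 − 2² = 85, 89 − 3² = 80, 89 − 4² = 73, 89 − 5² = 64 = 8² ⇒ 89 = 5² + 8².
  Combine using the Brahmagupta–Fibonacci identity (a² + b²)(c² + d²) = (ac − bd)² + (ad + bc)² = (ac + bd)² + (ad − bc)²:
  53 · 89 = 4717: from (2² + 7²)(5² + 8²), take (2·5 − 7·8, 2·8 + 7·5) = (10 − 56, 16 + 35) = (-46, 51); dropping signs (only squares matter) gives (46, 51); check 46² + 51² = 2116 + 2601 = 4717 ✓.
Step 4: Order so x ≤ y and verify: 46² + 51² = 2116 + 2601 = 4717 = n. ✓

n = 4717 = 46² + 51² (one valid representation with x ≤ y).


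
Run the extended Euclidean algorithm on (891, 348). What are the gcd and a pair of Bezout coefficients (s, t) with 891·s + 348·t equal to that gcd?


Euclidean algorithm on (891, 348) — divide until remainder is 0:
  891 = 2 · 348 + 195
  348 = 1 · 195 + 153
  195 = 1 · 153 + 42
  153 = 3 · 42 + 27
  42 = 1 · 27 + 15
  27 = 1 · 15 + 12
  15 = 1 · 12 + 3
  12 = 4 · 3 + 0
gcd(891, 348) = 3.
Track Bezout coefficients alongside the remainders: start with r₀ = 891 = a·1 + b·0 (s = 1, t = 0) and r₁ = 348 = a·0 + b·1 (s = 0, t = 1); each new remainder r_{k+1} = r_{k-1} − q_k·r_k inherits s_{k+1} = s_{k-1} − q_k·s_k, t_{k+1} = t_{k-1} − q_k·t_k, so r_k = a·s_k + b·t_k at every step:
  q = 2: r = 195, s = 1 − 2·0 = 1, t = 0 − 2·1 = -2  (check: 891·1 + 348·(-2) = 195)
  q = 1: r = 153, s = 0 − 1·1 = -1, t = 1 − 1·(-2) = 3  (check: 891·(-1) + 348·3 = 153)
  q = 1: r = 42, s = 1 − 1·(-1) = 2, t = -2 − 1·3 = -5  (check: 891·2 + 348·(-5) = 42)
  q = 3: r = 27, s = -1 − 3·2 = -7, t = 3 − 3·(-5) = 18  (check: 891·(-7) + 348·18 = 27)
  q = 1: r = 15, s = 2 − 1·(-7) = 9, t = -5 − 1·18 = -23  (check: 891·9 + 348·(-23) = 15)
  q = 1: r = 12, s = -7 − 1·9 = -16, t = 18 − 1·(-23) = 41  (check: 891·(-16) + 348·41 = 12)
  q = 1: r = 3, s = 9 − 1·(-16) = 25, t = -23 − 1·41 = -64  (check: 891·25 + 348·(-64) = 3)
The row with r = 3 (the gcd) gives the Bezout coefficients s = 25, t = -64.
Result: 891 · (25) + 348 · (-64) = 3.

gcd(891, 348) = 3; s = 25, t = -64 (check: 891·25 + 348·(-64) = 3).


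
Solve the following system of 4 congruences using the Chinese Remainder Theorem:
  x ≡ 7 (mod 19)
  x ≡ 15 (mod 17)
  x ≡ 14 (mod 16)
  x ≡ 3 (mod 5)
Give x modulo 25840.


Product of moduli M = 19 · 17 · 16 · 5 = 25840.
Merge one congruence at a time:
  Start: x ≡ 7 (mod 19).
  Combine with x ≡ 15 (mod 17); new modulus lcm = 323.
    Write x = 7 + 19·t and substitute into x ≡ 15 (mod 17): 19·t ≡ 15 − 7 = 8 (mod 17).
    Reduce coefficients mod 17: 2·t ≡ 8 (mod 17).
    The inverse of 2 mod 17 is 9 (since 2·9 = 18 = 1·17 + 1), so t ≡ 9·8 = 72 ≡ 4 (mod 17).
    Then x = 7 + 19·4 = 83, valid modulo lcm(19, 17) = 323: x ≡ 83 (mod 323).
  Combine with x ≡ 14 (mod 16); new modulus lcm = 5168.
    Write x = 83 + 323·t and substitute into x ≡ 14 (mod 16): 323·t ≡ 14 − 83 = -69 (mod 16).
    Reduce coefficients mod 16: 3·t ≡ 11 (mod 16).
    The inverse of 3 mod 16 is 11 (since 3·11 = 33 = 2·16 + 1), so t ≡ 11·11 = 121 ≡ 9 (mod 16).
    Then x = 83 + 323·9 = 2990, valid modulo lcm(323, 16) = 5168: x ≡ 2990 (mod 5168).
  Combine with x ≡ 3 (mod 5); new modulus lcm = 25840.
    Write x = 2990 + 5168·t and substitute into x ≡ 3 (mod 5): 5168·t ≡ 3 − 2990 = -2987 (mod 5).
    Reduce coefficients mod 5: 3·t ≡ 3 (mod 5).
    The inverse of 3 mod 5 is 2 (since 3·2 = 6 = 1·5 + 1), so t ≡ 2·3 = 6 ≡ 1 (mod 5).
    Then x = 2990 + 5168·1 = 8158, valid modulo lcm(5168, 5) = 25840: x ≡ 8158 (mod 25840).
Verify against each original: 8158 mod 19 = 7, 8158 mod 17 = 15, 8158 mod 16 = 14, 8158 mod 5 = 3.

x ≡ 8158 (mod 25840).


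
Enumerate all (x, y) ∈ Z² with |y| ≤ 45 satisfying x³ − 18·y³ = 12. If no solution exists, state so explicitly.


The equation is x³ - 18y³ = 12. For fixed y, x³ = 18·y³ + 12, so a solution requires the RHS to be a perfect cube.
Strategy: iterate y from -45 to 45, compute RHS = 18·y³ + 12, and check whether it is a (positive or negative) perfect cube.
Check small values of y:
  y = 0: RHS = 12 is not a perfect cube.
  y = 1: RHS = 30 is not a perfect cube.
  y = -1: RHS = -6 is not a perfect cube.
  y = 2: RHS = 156 is not a perfect cube.
  y = -2: RHS = -132 is not a perfect cube.
  y = 3: RHS = 498 is not a perfect cube.
  y = -3: RHS = -474 is not a perfect cube.
Continuing the search up to |y| = 45 finds no solutions either.
No (x, y) in the scanned range satisfies the equation.

No integer solutions with |y| ≤ 45.


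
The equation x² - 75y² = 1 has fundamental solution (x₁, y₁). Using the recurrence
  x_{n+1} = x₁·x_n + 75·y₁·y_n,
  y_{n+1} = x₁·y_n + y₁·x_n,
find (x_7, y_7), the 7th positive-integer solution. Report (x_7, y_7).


Step 1: Find the fundamental solution (x₁, y₁) of x² - 75y² = 1.
  Expand √75 as a continued fraction. a₀ = ⌊√75⌋ = 8; iterate m_{k+1} = d_k·a_k − m_k, d_{k+1} = (75 − m_{k+1}²)/d_k, a_{k+1} = ⌊(a₀ + m_{k+1})/d_{k+1}⌋ (starting m₀ = 0, d₀ = 1), with convergents p_k = a_k·p_{k-1} + p_{k-2}, q_k = a_k·q_{k-1} + q_{k-2} (p₋₁ = 1, q₋₁ = 0):
  k = 0: a₀ = 8; p₀/q₀ = 8/1; p₀² − 75·q₀² = 64 − 75 = -11.
  k = 1: m = 8, d = 11, a = ⌊(8 + 8)/11⌋ = 1; p/q = (1·8 + 1)/(1·1 + 0) = 9/1; p² − 75·q² = 81 − 75 = 6.
  k = 2: m = 3, d = 6, a = ⌊(8 + 3)/6⌋ = 1; p/q = (1·9 + 8)/(1·1 + 1) = 17/2; p² − 75·q² = 289 − 300 = -11.
  k = 3: m = 3, d = 11, a = ⌊(8 + 3)/11⌋ = 1; p/q = (1·17 + 9)/(1·2 + 1) = 26/3; p² − 75·q² = 676 − 675 = 1.
  The first convergent with p² − 75·q² = 1 gives the fundamental solution (x₁, y₁) = (26, 3).
Step 2: Apply the recurrence (x_{n+1}, y_{n+1}) = (x₁x_n + 75y₁y_n, x₁y_n + y₁x_n) repeatedly.
  From (x_1, y_1) = (26, 3): x_2 = 26·26 + 75·3·3 = 1351; y_2 = 26·3 + 3·26 = 156.
  From (x_2, y_2) = (1351, 156): x_3 = 26·1351 + 75·3·156 = 70226; y_3 = 26·156 + 3·1351 = 8109.
  From (x_3, y_3) = (70226, 8109): x_4 = 26·70226 + 75·3·8109 = 3650401; y_4 = 26·8109 + 3·70226 = 421512.
  From (x_4, y_4) = (3650401, 421512): x_5 = 26·3650401 + 75·3·421512 = 189750626; y_5 = 26·421512 + 3·3650401 = 21910515.
  From (x_5, y_5) = (189750626, 21910515): x_6 = 26·189750626 + 75·3·21910515 = 9863382151; y_6 = 26·21910515 + 3·189750626 = 1138925268.
  From (x_6, y_6) = (9863382151, 1138925268): x_7 = 26·9863382151 + 75·3·1138925268 = 512706121226; y_7 = 26·1138925268 + 3·9863382151 = 59202203421.
Step 3: Verify x_7² - 75·y_7² = 262867566742609807743076 - 262867566742609807743075 = 1 (should be 1). ✓

(x_1, y_1) = (26, 3); (x_7, y_7) = (512706121226, 59202203421).


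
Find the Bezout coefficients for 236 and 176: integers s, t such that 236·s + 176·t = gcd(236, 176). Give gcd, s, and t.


Euclidean algorithm on (236, 176) — divide until remainder is 0:
  236 = 1 · 176 + 60
  176 = 2 · 60 + 56
  60 = 1 · 56 + 4
  56 = 14 · 4 + 0
gcd(236, 176) = 4.
Track Bezout coefficients alongside the remainders: start with r₀ = 236 = a·1 + b·0 (s = 1, t = 0) and r₁ = 176 = a·0 + b·1 (s = 0, t = 1); each new remainder r_{k+1} = r_{k-1} − q_k·r_k inherits s_{k+1} = s_{k-1} − q_k·s_k, t_{k+1} = t_{k-1} − q_k·t_k, so r_k = a·s_k + b·t_k at every step:
  q = 1: r = 60, s = 1 − 1·0 = 1, t = 0 − 1·1 = -1  (check: 236·1 + 176·(-1) = 60)
  q = 2: r = 56, s = 0 − 2·1 = -2, t = 1 − 2·(-1) = 3  (check: 236·(-2) + 176·3 = 56)
  q = 1: r = 4, s = 1 − 1·(-2) = 3, t = -1 − 1·3 = -4  (check: 236·3 + 176·(-4) = 4)
The row with r = 4 (the gcd) gives the Bezout coefficients s = 3, t = -4.
Result: 236 · (3) + 176 · (-4) = 4.

gcd(236, 176) = 4; s = 3, t = -4 (check: 236·3 + 176·(-4) = 4).


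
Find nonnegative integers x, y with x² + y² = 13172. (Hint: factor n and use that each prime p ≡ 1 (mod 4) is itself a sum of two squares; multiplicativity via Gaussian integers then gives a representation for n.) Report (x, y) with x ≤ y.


Step 1: Factor n = 13172 = 2^2 · 37 · 89.
Step 2: Check the mod-4 condition on each prime factor: 2 = 2 (special); 37 ≡ 1 (mod 4), exponent 1; 89 ≡ 1 (mod 4), exponent 1.
All primes ≡ 3 (mod 4) appear to even exponent (or don't appear), so by the two-squares theorem n IS expressible as a sum of two squares.
Step 3: Build a representation. Group n = k² · m with k = 2 and m = 37 · 89 = 3293 (a product of primes ≡ 1 (mod 4)); a representation of m scales to one of n via (k·x)² + (k·y)² = k²(x² + y²). Each prime p ≡ 1 (mod 4) is itself a sum of two squares; find a² by testing p − a² for a perfect square:
  37: 37 − 1² = 36 = 6² ⇒ 37 = 1² + 6².
  89: 89 − 1² = 88, 89 − 2² = 85, 89 − 3² = 80, 89 − 4² = 73, 89 − 5² = 64 = 8² ⇒ 89 = 5² + 8².
  Combine using the Brahmagupta–Fibonacci identity (a² + b²)(c² + d²) = (ac − bd)² + (ad + bc)² = (ac + bd)² + (ad − bc)²:
  37 · 89 = 3293: from (1² + 6²)(5² + 8²), take (1·5 − 6·8, 1·8 + 6·5) = (5 − 48, 8 + 30) = (-43, 38); dropping signs (only squares matter) gives (43, 38); check 43² + 38² = 1849 + 1444 = 3293 ✓.
  Scale by k = 2: (2·43, 2·38) = (86, 76).
Step 4: Order so x ≤ y and verify: 76² + 86² = 5776 + 7396 = 13172 = n. ✓

n = 13172 = 76² + 86² (one valid representation with x ≤ y).


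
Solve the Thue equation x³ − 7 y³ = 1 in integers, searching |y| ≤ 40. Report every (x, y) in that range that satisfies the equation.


The equation is x³ - 7y³ = 1. For fixed y, x³ = 7·y³ + 1, so a solution requires the RHS to be a perfect cube.
Strategy: iterate y from -40 to 40, compute RHS = 7·y³ + 1, and check whether it is a (positive or negative) perfect cube.
Check small values of y:
  y = 0: RHS = 1 = (1)³ ⇒ x = 1 works.
  y = 1: RHS = 8 = (2)³ ⇒ x = 2 works.
  y = -1: RHS = -6 is not a perfect cube.
  y = 2: RHS = 57 is not a perfect cube.
  y = -2: RHS = -55 is not a perfect cube.
  y = 3: RHS = 190 is not a perfect cube.
  y = -3: RHS = -188 is not a perfect cube.
Continuing the search up to |y| = 40 finds no further solutions beyond those listed.
Collected solutions: (1, 0), (2, 1).

Solutions (with |y| ≤ 40): (1, 0), (2, 1).


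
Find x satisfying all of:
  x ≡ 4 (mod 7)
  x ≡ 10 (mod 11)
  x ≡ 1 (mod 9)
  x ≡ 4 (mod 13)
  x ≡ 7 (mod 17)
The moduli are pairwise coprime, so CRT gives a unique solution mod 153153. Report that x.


Product of moduli M = 7 · 11 · 9 · 13 · 17 = 153153.
Merge one congruence at a time:
  Start: x ≡ 4 (mod 7).
  Combine with x ≡ 10 (mod 11); new modulus lcm = 77.
    Write x = 4 + 7·t and substitute into x ≡ 10 (mod 11): 7·t ≡ 10 − 4 = 6 (mod 11).
    The inverse of 7 mod 11 is 8 (since 7·8 = 56 = 5·11 + 1), so t ≡ 8·6 = 48 ≡ 4 (mod 11).
    Then x = 4 + 7·4 = 32, valid modulo lcm(7, 11) = 77: x ≡ 32 (mod 77).
  Combine with x ≡ 1 (mod 9); new modulus lcm = 693.
    Write x = 32 + 77·t and substitute into x ≡ 1 (mod 9): 77·t ≡ 1 − 32 = -31 (mod 9).
    Reduce coefficients mod 9: 5·t ≡ 5 (mod 9).
    The inverse of 5 mod 9 is 2 (since 5·2 = 10 = 1·9 + 1), so t ≡ 2·5 = 10 ≡ 1 (mod 9).
    Then x = 32 + 77·1 = 109, valid modulo lcm(77, 9) = 693: x ≡ 109 (mod 693).
  Combine with x ≡ 4 (mod 13); new modulus lcm = 9009.
    Write x = 109 + 693·t and substitute into x ≡ 4 (mod 13): 693·t ≡ 4 − 109 = -105 (mod 13).
    Reduce coefficients mod 13: 4·t ≡ 12 (mod 13).
    The inverse of 4 mod 13 is 10 (since 4·10 = 40 = 3·13 + 1), so t ≡ 10·12 = 120 ≡ 3 (mod 13).
    Then x = 109 + 693·3 = 2188, valid modulo lcm(693, 13) = 9009: x ≡ 2188 (mod 9009).
  Combine with x ≡ 7 (mod 17); new modulus lcm = 153153.
    Write x = 2188 + 9009·t and substitute into x ≡ 7 (mod 17): 9009·t ≡ 7 − 2188 = -2181 (mod 17).
    Reduce coefficients mod 17: 16·t ≡ 12 (mod 17).
    The inverse of 16 mod 17 is 16 (since 16·16 = 256 = 15·17 + 1), so t ≡ 16·12 = 192 ≡ 5 (mod 17).
    Then x = 2188 + 9009·5 = 47233, valid modulo lcm(9009, 17) = 153153: x ≡ 47233 (mod 153153).
Verify against each original: 47233 mod 7 = 4, 47233 mod 11 = 10, 47233 mod 9 = 1, 47233 mod 13 = 4, 47233 mod 17 = 7.

x ≡ 47233 (mod 153153).


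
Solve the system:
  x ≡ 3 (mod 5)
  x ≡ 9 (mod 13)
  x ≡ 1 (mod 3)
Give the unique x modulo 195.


Moduli 5, 13, 3 are pairwise coprime; by CRT there is a unique solution modulo M = 5 · 13 · 3 = 195.
Solve pairwise, accumulating the modulus:
  Start with x ≡ 3 (mod 5).
  Combine with x ≡ 9 (mod 13): since gcd(5, 13) = 1, we get a unique residue mod 65.
    Write x = 3 + 5·t and substitute into x ≡ 9 (mod 13): 5·t ≡ 9 − 3 = 6 (mod 13).
    The inverse of 5 mod 13 is 8 (since 5·8 = 40 = 3·13 + 1), so t ≡ 8·6 = 48 ≡ 9 (mod 13).
    Then x = 3 + 5·9 = 48, valid modulo lcm(5, 13) = 65: x ≡ 48 (mod 65).
  Combine with x ≡ 1 (mod 3): since gcd(65, 3) = 1, we get a unique residue mod 195.
    Write x = 48 + 65·t and substitute into x ≡ 1 (mod 3): 65·t ≡ 1 − 48 = -47 (mod 3).
    Reduce coefficients mod 3: 2·t ≡ 1 (mod 3).
    The inverse of 2 mod 3 is 2 (since 2·2 = 4 = 1·3 + 1), so t ≡ 2·1 = 2 ≡ 2 (mod 3).
    Then x = 48 + 65·2 = 178, valid modulo lcm(65, 3) = 195: x ≡ 178 (mod 195).
Verify: 178 mod 5 = 3 ✓, 178 mod 13 = 9 ✓, 178 mod 3 = 1 ✓.

x ≡ 178 (mod 195).


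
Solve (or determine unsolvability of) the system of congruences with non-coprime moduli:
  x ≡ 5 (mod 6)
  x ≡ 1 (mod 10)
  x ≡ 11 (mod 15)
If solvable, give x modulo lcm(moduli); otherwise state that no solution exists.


Moduli 6, 10, 15 are not pairwise coprime, so CRT works modulo lcm(m_i) when all pairwise compatibility conditions hold.
Pairwise compatibility: gcd(m_i, m_j) must divide a_i - a_j for every pair.
Merge one congruence at a time:
  Start: x ≡ 5 (mod 6).
  Combine with x ≡ 1 (mod 10): gcd(6, 10) = 2; 1 - 5 = -4, which IS divisible by 2, so compatible.
    Write x = 5 + 6·t and substitute into x ≡ 1 (mod 10): 6·t ≡ 1 − 5 = -4 (mod 10).
    Divide the congruence (and modulus) by g = 2: 3·t ≡ -2 (mod 5).
    Reduce coefficients mod 5: 3·t ≡ 3 (mod 5).
    The inverse of 3 mod 5 is 2 (since 3·2 = 6 = 1·5 + 1), so t ≡ 2·3 = 6 ≡ 1 (mod 5).
    Then x = 5 + 6·1 = 11, valid modulo lcm(6, 10) = 30: x ≡ 11 (mod 30).
  Combine with x ≡ 11 (mod 15): gcd(30, 15) = 15; 11 - 11 = 0, which IS divisible by 15, so compatible.
    Write x = 11 + 30·t and substitute into x ≡ 11 (mod 15): 30·t ≡ 11 − 11 = 0 (mod 15).
    Divide the congruence (and modulus) by g = 15: 2·t ≡ 0 (mod 1).
    Modulo 1 every t works; take t = 0.
    Then x = 11 + 30·0 = 11, valid modulo lcm(30, 15) = 30: x ≡ 11 (mod 30).
Verify: 11 mod 6 = 5, 11 mod 10 = 1, 11 mod 15 = 11.

x ≡ 11 (mod 30).


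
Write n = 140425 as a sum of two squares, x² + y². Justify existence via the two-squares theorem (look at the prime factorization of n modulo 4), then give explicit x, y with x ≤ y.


Step 1: Factor n = 140425 = 5^2 · 41 · 137.
Step 2: Check the mod-4 condition on each prime factor: 5 ≡ 1 (mod 4), exponent 2; 41 ≡ 1 (mod 4), exponent 1; 137 ≡ 1 (mod 4), exponent 1.
All primes ≡ 3 (mod 4) appear to even exponent (or don't appear), so by the two-squares theorem n IS expressible as a sum of two squares.
Step 3: Build a representation. Group n = k² · m with k = 5 and m = 41 · 137 = 5617 (a product of primes ≡ 1 (mod 4)); a representation of m scales to one of n via (k·x)² + (k·y)² = k²(x² + y²). Each prime p ≡ 1 (mod 4) is itself a sum of two squares; find a² by testing p − a² for a perfect square:
  41: 41 − 1² = 40, 41 − 2² = 37, 41 − 3² = 32, 41 − 4² = 25 = 5² ⇒ 41 = 4² + 5².
  137: 137 − 1² = 136, 137 − 2² = 133, 137 − 3² = 128, 137 − 4² = 121 = 11² ⇒ 137 = 4² + 11².
  Combine using the Brahmagupta–Fibonacci identity (a² + b²)(c² + d²) = (ac − bd)² + (ad + bc)² = (ac + bd)² + (ad − bc)²:
  41 · 137 = 5617: from (4² + 5²)(4² + 11²), take (4·4 − 5·11, 4·11 + 5·4) = (16 − 55, 44 + 20) = (-39, 64); dropping signs (only squares matter) gives (39, 64); check 39² + 64² = 1521 + 4096 = 5617 ✓.
  Scale by k = 5: (5·39, 5·64) = (195, 320).
Step 4: Order so x ≤ y and verify: 195² + 320² = 38025 + 102400 = 140425 = n. ✓

n = 140425 = 195² + 320² (one valid representation with x ≤ y).


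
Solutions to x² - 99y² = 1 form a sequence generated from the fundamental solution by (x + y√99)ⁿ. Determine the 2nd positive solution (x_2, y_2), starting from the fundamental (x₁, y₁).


Step 1: Find the fundamental solution (x₁, y₁) of x² - 99y² = 1.
  Expand √99 as a continued fraction. a₀ = ⌊√99⌋ = 9; iterate m_{k+1} = d_k·a_k − m_k, d_{k+1} = (99 − m_{k+1}²)/d_k, a_{k+1} = ⌊(a₀ + m_{k+1})/d_{k+1}⌋ (starting m₀ = 0, d₀ = 1), with convergents p_k = a_k·p_{k-1} + p_{k-2}, q_k = a_k·q_{k-1} + q_{k-2} (p₋₁ = 1, q₋₁ = 0):
  k = 0: a₀ = 9; p₀/q₀ = 9/1; p₀² − 99·q₀² = 81 − 99 = -18.
  k = 1: m = 9, d = 18, a = ⌊(9 + 9)/18⌋ = 1; p/q = (1·9 + 1)/(1·1 + 0) = 10/1; p² − 99·q² = 100 − 99 = 1.
  The first convergent with p² − 99·q² = 1 gives the fundamental solution (x₁, y₁) = (10, 1).
Step 2: Apply the recurrence (x_{n+1}, y_{n+1}) = (x₁x_n + 99y₁y_n, x₁y_n + y₁x_n) repeatedly.
  From (x_1, y_1) = (10, 1): x_2 = 10·10 + 99·1·1 = 199; y_2 = 10·1 + 1·10 = 20.
Step 3: Verify x_2² - 99·y_2² = 39601 - 39600 = 1 (should be 1). ✓

(x_1, y_1) = (10, 1); (x_2, y_2) = (199, 20).
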